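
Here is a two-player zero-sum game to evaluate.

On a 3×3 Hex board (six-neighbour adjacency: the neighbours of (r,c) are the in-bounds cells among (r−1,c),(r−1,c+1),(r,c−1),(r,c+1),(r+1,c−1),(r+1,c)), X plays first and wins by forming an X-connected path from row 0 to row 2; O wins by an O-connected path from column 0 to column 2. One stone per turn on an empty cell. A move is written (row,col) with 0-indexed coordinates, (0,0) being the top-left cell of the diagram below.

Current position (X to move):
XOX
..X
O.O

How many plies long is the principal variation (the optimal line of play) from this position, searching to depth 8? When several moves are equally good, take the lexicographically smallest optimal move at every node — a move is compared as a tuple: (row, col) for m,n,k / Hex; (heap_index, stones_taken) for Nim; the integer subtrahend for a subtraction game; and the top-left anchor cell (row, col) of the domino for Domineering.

p1 X@[XOX/..X/O.O]: (1,0)[XOX/X.X/O.O]-1 (1,1)[XOX/.XX/O.O]-1 (2,1)[XOX/..X/OXO]+1*
p2 O@[XOX/..X/OXO] terminal -1; root [XOX/..X/O.O] d8

PV length from [XOX/..X/O.O]: 1 ply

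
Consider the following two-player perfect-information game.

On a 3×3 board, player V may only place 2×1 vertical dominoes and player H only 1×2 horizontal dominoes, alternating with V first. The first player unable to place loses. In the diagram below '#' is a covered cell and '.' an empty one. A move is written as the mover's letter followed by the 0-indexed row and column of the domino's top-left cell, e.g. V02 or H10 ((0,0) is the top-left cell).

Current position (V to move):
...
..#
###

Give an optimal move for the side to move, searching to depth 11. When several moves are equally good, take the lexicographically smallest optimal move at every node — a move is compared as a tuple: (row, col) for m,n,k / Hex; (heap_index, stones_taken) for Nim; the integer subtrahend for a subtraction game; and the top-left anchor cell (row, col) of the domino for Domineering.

ply 1, V at .../..#/### | V00=-1→#../#.#/###; V01=+1→.#./.##/###*
ply 2: .#./.##/### is terminal -1 (H); from .../..#/### depth 11

V's best at [.../..#/###]: V01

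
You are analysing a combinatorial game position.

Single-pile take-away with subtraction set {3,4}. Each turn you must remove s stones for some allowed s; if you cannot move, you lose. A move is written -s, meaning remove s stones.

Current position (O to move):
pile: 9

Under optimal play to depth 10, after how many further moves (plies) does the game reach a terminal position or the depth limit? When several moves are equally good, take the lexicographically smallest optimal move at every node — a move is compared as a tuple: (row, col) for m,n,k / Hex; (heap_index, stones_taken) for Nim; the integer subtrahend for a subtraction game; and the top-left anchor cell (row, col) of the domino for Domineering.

ply 1, O at 9 | -3=-1→6*; -4=-1→5
ply 2, X at 6 | -3=-1→3; -4=+1→2*
ply 3: 2 is terminal -1 (O); from 9 depth 10

PV length from [9]: 2 plies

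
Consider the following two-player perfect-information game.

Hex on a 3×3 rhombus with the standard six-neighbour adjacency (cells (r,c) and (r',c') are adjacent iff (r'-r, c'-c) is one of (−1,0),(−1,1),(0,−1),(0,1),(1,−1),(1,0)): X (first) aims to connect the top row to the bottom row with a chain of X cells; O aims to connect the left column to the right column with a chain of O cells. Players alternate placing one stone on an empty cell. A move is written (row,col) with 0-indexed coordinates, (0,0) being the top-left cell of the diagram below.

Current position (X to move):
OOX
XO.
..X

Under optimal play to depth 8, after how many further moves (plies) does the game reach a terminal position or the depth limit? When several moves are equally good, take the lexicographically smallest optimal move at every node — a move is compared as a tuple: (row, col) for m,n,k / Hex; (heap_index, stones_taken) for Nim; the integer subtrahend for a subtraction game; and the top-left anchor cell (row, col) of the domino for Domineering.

PV length from [OOX/XO./..X]: 1 ply

[OOX/XO./..X] X move#1: (1,2):+1/OOX/XOX/..X*, (2,0):-1/OOX/XO./X.X, (2,1):-1/OOX/XO./.XX
[OOX/XOX/..X] end (terminal -1, O#2); searched OOX/XO./..X to 8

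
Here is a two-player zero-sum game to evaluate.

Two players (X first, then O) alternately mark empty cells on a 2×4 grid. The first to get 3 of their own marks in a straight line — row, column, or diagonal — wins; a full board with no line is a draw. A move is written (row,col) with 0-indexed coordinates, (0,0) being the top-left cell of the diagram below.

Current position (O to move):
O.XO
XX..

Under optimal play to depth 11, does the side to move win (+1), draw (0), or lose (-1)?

p1 O@[O.XO/XX..]: (0,1)[OOXO/XX..]-1 (1,2)[O.XO/XXO.]+0* (1,3)[O.XO/XX.O]-1
p2 X@[O.XO/XXO.]: (0,1)[OXXO/XXO.]+0* (1,3)[O.XO/XXOX]+0
p3 O@[OXXO/XXO.]: (1,3)[OXXO/XXOO]+0*
p4 X@[OXXO/XXOO] terminal +0; root [O.XO/XX..] d11

value(O.XO/XX.., O) = 0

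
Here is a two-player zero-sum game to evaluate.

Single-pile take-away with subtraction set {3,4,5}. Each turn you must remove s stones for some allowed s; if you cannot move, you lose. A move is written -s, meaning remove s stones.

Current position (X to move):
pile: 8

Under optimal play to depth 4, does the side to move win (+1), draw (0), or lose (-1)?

p1 X@[8]: -3[5]-1* -4[4]-1 -5[3]-1
p2 O@[5]: -3[2]+1* -4[1]+1 -5[0]+1
p3 X@[2] terminal -1; root [8] d4

value(8, X) = -1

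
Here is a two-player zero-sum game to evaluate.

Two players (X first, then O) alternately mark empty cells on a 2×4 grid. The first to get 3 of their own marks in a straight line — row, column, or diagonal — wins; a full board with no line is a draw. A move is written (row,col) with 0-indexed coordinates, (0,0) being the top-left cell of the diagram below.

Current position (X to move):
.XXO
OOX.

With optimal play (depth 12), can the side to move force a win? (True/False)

X winning at [.XXO/OOX.]: True

p1 X@[.XXO/OOX.]: (0,0)[XXXO/OOX.]+1* (1,3)[.XXO/OOXX]+0
p2 O@[XXXO/OOX.] terminal -1; root [.XXO/OOX.] d12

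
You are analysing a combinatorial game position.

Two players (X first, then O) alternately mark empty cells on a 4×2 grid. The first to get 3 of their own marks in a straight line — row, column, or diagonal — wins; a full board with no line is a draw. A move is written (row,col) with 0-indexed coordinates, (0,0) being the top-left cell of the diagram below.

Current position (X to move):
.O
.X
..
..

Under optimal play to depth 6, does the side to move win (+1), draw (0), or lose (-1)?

value(.O/.X/../.., X) = 0

[.O/.X/../..] X move#1: (0,0):+0/XO/.X/../..*, (1,0):+0/.O/XX/../.., (2,0):+0/.O/.X/X./.., (2,1):+0/.O/.X/.X/.., (3,0):+0/.O/.X/../X., (3,1):+0/.O/.X/../.X
[XO/.X/../..] O move#2: (1,0):+0/XO/OX/../..*, (2,0):+0/XO/.X/O./.., (2,1):+0/XO/.X/.O/.., (3,0):+0/XO/.X/../O., (3,1):+0/XO/.X/../.O
[XO/OX/../..] X move#3: (2,0):+0/XO/OX/X./..*, (2,1):+0/XO/OX/.X/.., (3,0):+0/XO/OX/../X., (3,1):+0/XO/OX/../.X
[XO/OX/X./..] O move#4: (2,1):+0/XO/OX/XO/..*, (3,0):+0/XO/OX/X./O., (3,1):+0/XO/OX/X./.O
[XO/OX/XO/..] X move#5: (3,0):+0/XO/OX/XO/X.*, (3,1):+0/XO/OX/XO/.X
[XO/OX/XO/X.] O move#6: (3,1):+0/XO/OX/XO/XO*
[XO/OX/XO/XO] end (terminal +0, X#7); searched .O/.X/../.. to 6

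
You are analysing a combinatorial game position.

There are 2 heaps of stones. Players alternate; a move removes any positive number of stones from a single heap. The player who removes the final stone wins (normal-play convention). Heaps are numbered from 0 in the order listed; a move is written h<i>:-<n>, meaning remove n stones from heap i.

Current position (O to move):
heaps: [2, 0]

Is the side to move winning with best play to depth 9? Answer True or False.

O winning at [(2,0)]: True

[(2,0)] O move#1: h0:-1:-1/(1,0), h0:-2:+1/(0,0)*
[(0,0)] end (terminal -1, X#2); searched (2,0) to 9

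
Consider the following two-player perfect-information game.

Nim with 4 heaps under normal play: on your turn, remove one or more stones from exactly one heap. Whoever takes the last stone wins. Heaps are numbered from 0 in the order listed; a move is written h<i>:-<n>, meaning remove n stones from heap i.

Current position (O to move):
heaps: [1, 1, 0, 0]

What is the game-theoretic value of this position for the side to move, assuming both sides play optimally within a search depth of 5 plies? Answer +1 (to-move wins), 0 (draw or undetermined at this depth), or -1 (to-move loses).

value((1,1,0,0), O) = -1

[(1,1,0,0)] O move#1: h0:-1:-1/(0,1,0,0)*, h1:-1:-1/(1,0,0,0)
[(0,1,0,0)] X move#2: h1:-1:+1/(0,0,0,0)*
[(0,0,0,0)] end (terminal -1, O#3); searched (1,1,0,0) to 5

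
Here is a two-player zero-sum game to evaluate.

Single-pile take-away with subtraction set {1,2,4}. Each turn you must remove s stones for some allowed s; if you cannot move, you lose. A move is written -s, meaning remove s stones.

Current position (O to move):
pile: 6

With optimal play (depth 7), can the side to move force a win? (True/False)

[6] O move#1: -1:-1/5*, -2:-1/4, -4:-1/2
[5] X move#2: -1:-1/4, -2:+1/3*, -4:-1/1
[3] O move#3: -1:-1/2*, -2:-1/1
[2] X move#4: -1:-1/1, -2:+1/0*
[0] end (terminal -1, O#5); searched 6 to 7

O winning at [6]: False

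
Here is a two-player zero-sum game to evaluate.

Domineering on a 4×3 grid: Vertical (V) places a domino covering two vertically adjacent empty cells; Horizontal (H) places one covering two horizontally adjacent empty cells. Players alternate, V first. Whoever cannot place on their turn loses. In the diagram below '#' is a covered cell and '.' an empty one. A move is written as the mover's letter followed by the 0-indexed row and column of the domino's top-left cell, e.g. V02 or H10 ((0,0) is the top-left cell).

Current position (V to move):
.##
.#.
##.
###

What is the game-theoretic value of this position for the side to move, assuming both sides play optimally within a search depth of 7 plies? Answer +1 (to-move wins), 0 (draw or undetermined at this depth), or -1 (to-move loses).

[.##/.#./##./###] V move#1: V00:+1/###/##./##./###*, V12:+1/.##/.##/###/###
[###/##./##./###] end (terminal -1, H#2); searched .##/.#./##./### to 7

value(.##/.#./##./###, V) = +1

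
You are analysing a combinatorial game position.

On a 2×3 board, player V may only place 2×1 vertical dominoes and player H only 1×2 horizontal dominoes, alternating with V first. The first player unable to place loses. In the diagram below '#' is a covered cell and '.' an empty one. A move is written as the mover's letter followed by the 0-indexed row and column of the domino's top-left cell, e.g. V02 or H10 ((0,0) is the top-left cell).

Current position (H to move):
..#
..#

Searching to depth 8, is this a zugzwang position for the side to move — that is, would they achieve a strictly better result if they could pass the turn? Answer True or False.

[..#/..#] H move#1: H00:+1/###/..#*, H10:+1/..#/###
[###/..#] end (terminal -1, V#2); searched ..#/..# to 8
if H skipped the turn, V would face:
~ [..#/..#] V move#1: V00:+1/#.#/#.#*, V01:+1/.##/.##
~ [#.#/#.#] end (terminal -1, H#2); searched ..#/..# to 8
compare (H): move=+1 vs pass=-1

zugzwang(..#/..#, H) = False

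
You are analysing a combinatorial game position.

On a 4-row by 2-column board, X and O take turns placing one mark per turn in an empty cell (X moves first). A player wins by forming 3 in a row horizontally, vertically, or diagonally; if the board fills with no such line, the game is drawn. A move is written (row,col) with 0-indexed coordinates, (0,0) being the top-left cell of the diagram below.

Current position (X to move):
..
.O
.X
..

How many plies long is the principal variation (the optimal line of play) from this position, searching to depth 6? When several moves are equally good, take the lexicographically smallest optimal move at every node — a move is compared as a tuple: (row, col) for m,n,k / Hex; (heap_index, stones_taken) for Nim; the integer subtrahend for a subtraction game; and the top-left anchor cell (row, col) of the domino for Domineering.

PV length from [../.O/.X/..]: 6 plies

p1 X@[../.O/.X/..]: (0,0)[X./.O/.X/..]+0* (0,1)[.X/.O/.X/..]+0 (1,0)[../XO/.X/..]+0 (2,0)[../.O/XX/..]+0 (3,0)[../.O/.X/X.]+0 (3,1)[../.O/.X/.X]+0
p2 O@[X./.O/.X/..]: (0,1)[XO/.O/.X/..]+0* (1,0)[X./OO/.X/..]+0 (2,0)[X./.O/OX/..]+0 (3,0)[X./.O/.X/O.]+0 (3,1)[X./.O/.X/.O]+0
p3 X@[XO/.O/.X/..]: (1,0)[XO/XO/.X/..]+0* (2,0)[XO/.O/XX/..]+0 (3,0)[XO/.O/.X/X.]+0 (3,1)[XO/.O/.X/.X]+0
p4 O@[XO/XO/.X/..]: (2,0)[XO/XO/OX/..]+0* (3,0)[XO/XO/.X/O.]-1 (3,1)[XO/XO/.X/.O]-1
p5 X@[XO/XO/OX/..]: (3,0)[XO/XO/OX/X.]+0* (3,1)[XO/XO/OX/.X]+0
p6 O@[XO/XO/OX/X.]: (3,1)[XO/XO/OX/XO]+0*
p7 X@[XO/XO/OX/XO] terminal +0; root [../.O/.X/..] d6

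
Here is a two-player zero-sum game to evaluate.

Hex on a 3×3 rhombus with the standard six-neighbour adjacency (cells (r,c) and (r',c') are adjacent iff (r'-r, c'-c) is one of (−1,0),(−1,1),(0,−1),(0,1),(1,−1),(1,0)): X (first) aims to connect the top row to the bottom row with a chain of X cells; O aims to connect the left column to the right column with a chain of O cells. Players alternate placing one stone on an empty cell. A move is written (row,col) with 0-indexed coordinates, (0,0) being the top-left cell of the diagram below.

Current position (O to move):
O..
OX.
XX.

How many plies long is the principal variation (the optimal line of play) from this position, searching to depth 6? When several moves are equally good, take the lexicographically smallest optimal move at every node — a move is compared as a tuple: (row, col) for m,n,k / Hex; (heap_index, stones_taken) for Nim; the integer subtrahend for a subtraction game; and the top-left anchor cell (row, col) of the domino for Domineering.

p1 O@[O../OX./XX.]: (0,1)[OO./OX./XX.]-1* (0,2)[O.O/OX./XX.]-1 (1,2)[O../OXO/XX.]-1 (2,2)[O../OX./XXO]-1
p2 X@[OO./OX./XX.]: (0,2)[OOX/OX./XX.]+1* (1,2)[OO./OXX/XX.]-1 (2,2)[OO./OX./XXX]-1
p3 O@[OOX/OX./XX.] terminal -1; root [O../OX./XX.] d6

PV length from [O../OX./XX.]: 2 plies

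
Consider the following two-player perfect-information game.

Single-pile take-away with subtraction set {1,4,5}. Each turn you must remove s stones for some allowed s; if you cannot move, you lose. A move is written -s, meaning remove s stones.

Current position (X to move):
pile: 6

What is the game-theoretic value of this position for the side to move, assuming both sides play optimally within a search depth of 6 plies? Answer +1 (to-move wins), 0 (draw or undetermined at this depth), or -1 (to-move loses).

value(6, X) = +1

[6] X move#1: -1:-1/5, -4:+1/2*, -5:-1/1
[2] O move#2: -1:-1/1*
[1] X move#3: -1:+1/0*
[0] end (terminal -1, O#4); searched 6 to 6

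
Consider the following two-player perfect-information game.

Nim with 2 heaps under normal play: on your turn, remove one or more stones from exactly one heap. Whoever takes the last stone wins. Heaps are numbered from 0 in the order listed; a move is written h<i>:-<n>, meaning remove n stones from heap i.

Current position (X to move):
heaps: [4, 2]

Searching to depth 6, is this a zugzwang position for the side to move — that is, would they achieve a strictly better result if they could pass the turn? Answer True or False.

p1 X@[(4,2)]: h0:-1[(3,2)]-1 h0:-2[(2,2)]+1* h0:-3[(1,2)]-1 h0:-4[(0,2)]-1 h1:-1[(4,1)]-1 h1:-2[(4,0)]-1
p2 O@[(2,2)]: h0:-1[(1,2)]-1* h0:-2[(0,2)]-1 h1:-1[(2,1)]-1 h1:-2[(2,0)]-1
p3 X@[(1,2)]: h0:-1[(0,2)]-1 h1:-1[(1,1)]+1* h1:-2[(1,0)]-1
p4 O@[(1,1)]: h0:-1[(0,1)]-1* h1:-1[(1,0)]-1
p5 X@[(0,1)]: h1:-1[(0,0)]+1*
p6 O@[(0,0)] terminal -1; root [(4,2)] d6
suppose X passes — search the same position with O to move:
pass> p1 O@[(4,2)]: h0:-1[(3,2)]-1 h0:-2[(2,2)]+1* h0:-3[(1,2)]-1 h0:-4[(0,2)]-1 h1:-1[(4,1)]-1 h1:-2[(4,0)]-1
pass> p2 X@[(2,2)]: h0:-1[(1,2)]-1* h0:-2[(0,2)]-1 h1:-1[(2,1)]-1 h1:-2[(2,0)]-1
pass> p3 O@[(1,2)]: h0:-1[(0,2)]-1 h1:-1[(1,1)]+1* h1:-2[(1,0)]-1
pass> p4 X@[(1,1)]: h0:-1[(0,1)]-1* h1:-1[(1,0)]-1
pass> p5 O@[(0,1)]: h1:-1[(0,0)]+1*
pass> p6 X@[(0,0)] terminal -1; root [(4,2)] d6
for X: play +1, pass -1

zugzwang((4,2), X) = False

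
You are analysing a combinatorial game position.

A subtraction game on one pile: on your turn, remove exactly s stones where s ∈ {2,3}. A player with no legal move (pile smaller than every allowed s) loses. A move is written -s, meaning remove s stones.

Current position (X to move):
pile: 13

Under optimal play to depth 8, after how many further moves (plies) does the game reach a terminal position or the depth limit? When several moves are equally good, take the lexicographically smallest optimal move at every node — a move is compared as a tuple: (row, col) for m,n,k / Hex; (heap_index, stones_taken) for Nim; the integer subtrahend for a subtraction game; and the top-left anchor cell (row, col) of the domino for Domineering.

PV length from [13]: 5 plies

[13] X move#1: -2:+1/11*, -3:+1/10
[11] O move#2: -2:-1/9*, -3:-1/8
[9] X move#3: -2:-1/7, -3:+1/6*
[6] O move#4: -2:-1/4*, -3:-1/3
[4] X move#5: -2:-1/2, -3:+1/1*
[1] end (terminal -1, O#6); searched 13 to 8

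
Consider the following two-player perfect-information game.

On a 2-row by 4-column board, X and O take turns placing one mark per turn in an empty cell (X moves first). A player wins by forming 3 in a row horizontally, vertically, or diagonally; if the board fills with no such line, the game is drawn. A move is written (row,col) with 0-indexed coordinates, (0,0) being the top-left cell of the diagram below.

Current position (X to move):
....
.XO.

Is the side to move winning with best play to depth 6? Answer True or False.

X winning at [..../.XO.]: False

ply 1, X at ..../.XO. | (0,0)=+0→X.../.XO.*; (0,1)=+0→.X../.XO.; (0,2)=+0→..X./.XO.; (0,3)=+0→...X/.XO.; (1,0)=+0→..../XXO.; (1,3)=+0→..../.XOX
ply 2, O at X.../.XO. | (0,1)=+0→XO../.XO.*; (0,2)=+0→X.O./.XO.; (0,3)=+0→X..O/.XO.; (1,0)=+0→X.../OXO.; (1,3)=+0→X.../.XOO
ply 3, X at XO../.XO. | (0,2)=+0→XOX./.XO.*; (0,3)=+0→XO.X/.XO.; (1,0)=+0→XO../XXO.; (1,3)=+0→XO../.XOX
ply 4, O at XOX./.XO. | (0,3)=+0→XOXO/.XO.*; (1,0)=+0→XOX./OXO.; (1,3)=+0→XOX./.XOO
ply 5, X at XOXO/.XO. | (1,0)=+0→XOXO/XXO.*; (1,3)=+0→XOXO/.XOX
ply 6, O at XOXO/XXO. | (1,3)=+0→XOXO/XXOO*
ply 7: XOXO/XXOO is terminal +0 (X); from ..../.XO. depth 6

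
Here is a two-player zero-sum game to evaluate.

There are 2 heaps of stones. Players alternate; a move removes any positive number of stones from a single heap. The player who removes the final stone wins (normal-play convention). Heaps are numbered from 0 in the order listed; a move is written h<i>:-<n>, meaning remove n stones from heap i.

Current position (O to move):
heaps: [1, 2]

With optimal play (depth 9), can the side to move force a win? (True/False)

p1 O@[(1,2)]: h0:-1[(0,2)]-1 h1:-1[(1,1)]+1* h1:-2[(1,0)]-1
p2 X@[(1,1)]: h0:-1[(0,1)]-1* h1:-1[(1,0)]-1
p3 O@[(0,1)]: h1:-1[(0,0)]+1*
p4 X@[(0,0)] terminal -1; root [(1,2)] d9

O winning at [(1,2)]: True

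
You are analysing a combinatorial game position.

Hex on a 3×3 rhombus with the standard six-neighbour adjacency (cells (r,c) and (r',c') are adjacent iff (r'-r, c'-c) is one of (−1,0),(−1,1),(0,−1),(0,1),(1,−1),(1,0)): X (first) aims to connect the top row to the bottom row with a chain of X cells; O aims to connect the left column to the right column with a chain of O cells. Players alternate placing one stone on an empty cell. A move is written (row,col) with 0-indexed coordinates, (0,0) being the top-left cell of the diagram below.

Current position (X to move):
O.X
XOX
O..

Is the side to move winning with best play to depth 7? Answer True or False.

X winning at [O.X/XOX/O..]: True

ply 1, X at O.X/XOX/O.. | (0,1)=+1→OXX/XOX/O..*; (2,1)=+1→O.X/XOX/OX.; (2,2)=+1→O.X/XOX/O.X
ply 2, O at OXX/XOX/O.. | (2,1)=-1→OXX/XOX/OO.*; (2,2)=-1→OXX/XOX/O.O
ply 3, X at OXX/XOX/OO. | (2,2)=+1→OXX/XOX/OOX*
ply 4: OXX/XOX/OOX is terminal -1 (O); from O.X/XOX/O.. depth 7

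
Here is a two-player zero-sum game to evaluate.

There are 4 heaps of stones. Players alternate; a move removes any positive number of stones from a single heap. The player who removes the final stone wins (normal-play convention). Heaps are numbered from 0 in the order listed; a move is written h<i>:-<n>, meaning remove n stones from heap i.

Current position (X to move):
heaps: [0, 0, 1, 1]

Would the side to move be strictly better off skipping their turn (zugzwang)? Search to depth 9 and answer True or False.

zugzwang((0,0,1,1), X) = True

[(0,0,1,1)] X move#1: h2:-1:-1/(0,0,0,1)*, h3:-1:-1/(0,0,1,0)
[(0,0,0,1)] O move#2: h3:-1:+1/(0,0,0,0)*
[(0,0,0,0)] end (terminal -1, X#3); searched (0,0,1,1) to 9
pass branch (O moves first from the same position):
  | [(0,0,1,1)] O move#1: h2:-1:-1/(0,0,0,1)*, h3:-1:-1/(0,0,1,0)
  | [(0,0,0,1)] X move#2: h3:-1:+1/(0,0,0,0)*
  | [(0,0,0,0)] end (terminal -1, O#3); searched (0,0,1,1) to 9
X moving scores -1; X passing scores +1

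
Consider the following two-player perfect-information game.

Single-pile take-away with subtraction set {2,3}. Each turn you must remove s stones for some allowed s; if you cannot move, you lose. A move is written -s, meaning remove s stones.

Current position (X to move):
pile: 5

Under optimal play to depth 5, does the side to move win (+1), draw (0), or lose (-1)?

value(5, X) = -1

ply 1, X at 5 | -2=-1→3*; -3=-1→2
ply 2, O at 3 | -2=+1→1*; -3=+1→0
ply 3: 1 is terminal -1 (X); from 5 depth 5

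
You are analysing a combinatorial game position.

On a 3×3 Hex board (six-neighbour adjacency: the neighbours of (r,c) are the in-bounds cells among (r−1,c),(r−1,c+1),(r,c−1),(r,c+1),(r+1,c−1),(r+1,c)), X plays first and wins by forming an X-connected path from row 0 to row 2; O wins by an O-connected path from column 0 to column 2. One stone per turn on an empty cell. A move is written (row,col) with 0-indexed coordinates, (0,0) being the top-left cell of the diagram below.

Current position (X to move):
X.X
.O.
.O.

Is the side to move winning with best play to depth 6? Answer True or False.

X winning at [X.X/.O./.O.]: False

[X.X/.O./.O.] X move#1: (0,1):-1/XXX/.O./.O.*, (1,0):-1/X.X/XO./.O., (1,2):-1/X.X/.OX/.O., (2,0):-1/X.X/.O./XO., (2,2):-1/X.X/.O./.OX
[XXX/.O./.O.] O move#2: (1,0):+1/XXX/OO./.O.*, (1,2):+1/XXX/.OO/.O., (2,0):+1/XXX/.O./OO., (2,2):+1/XXX/.O./.OO
[XXX/OO./.O.] X move#3: (1,2):-1/XXX/OOX/.O.*, (2,0):-1/XXX/OO./XO., (2,2):-1/XXX/OO./.OX
[XXX/OOX/.O.] O move#4: (2,0):-1/XXX/OOX/OO., (2,2):+1/XXX/OOX/.OO*
[XXX/OOX/.OO] end (terminal -1, X#5); searched X.X/.O./.O. to 6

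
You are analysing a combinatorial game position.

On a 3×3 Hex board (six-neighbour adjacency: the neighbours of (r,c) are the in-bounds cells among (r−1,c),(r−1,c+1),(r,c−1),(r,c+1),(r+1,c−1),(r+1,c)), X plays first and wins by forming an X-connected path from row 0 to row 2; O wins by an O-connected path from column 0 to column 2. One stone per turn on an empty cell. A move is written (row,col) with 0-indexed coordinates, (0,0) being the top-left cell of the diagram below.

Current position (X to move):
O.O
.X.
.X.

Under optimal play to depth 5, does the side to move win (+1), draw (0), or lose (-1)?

p1 X@[O.O/.X./.X.]: (0,1)[OXO/.X./.X.]+1* (1,0)[O.O/XX./.X.]-1 (1,2)[O.O/.XX/.X.]-1 (2,0)[O.O/.X./XX.]-1 (2,2)[O.O/.X./.XX]-1
p2 O@[OXO/.X./.X.] terminal -1; root [O.O/.X./.X.] d5

value(O.O/.X./.X., X) = +1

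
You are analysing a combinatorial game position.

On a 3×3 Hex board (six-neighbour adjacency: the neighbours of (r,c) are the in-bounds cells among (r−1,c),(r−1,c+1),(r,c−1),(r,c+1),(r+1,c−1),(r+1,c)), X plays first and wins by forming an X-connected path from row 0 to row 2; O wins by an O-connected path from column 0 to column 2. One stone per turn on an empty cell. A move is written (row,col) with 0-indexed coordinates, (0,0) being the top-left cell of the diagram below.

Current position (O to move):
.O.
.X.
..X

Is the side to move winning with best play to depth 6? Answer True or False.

O winning at [.O./.X./..X]: True

p1 O@[.O./.X./..X]: (0,0)[OO./.X./..X]-1 (0,2)[.OO/.X./..X]+1* (1,0)[.O./OX./..X]-1 (1,2)[.O./.XO/..X]-1 (2,0)[.O./.X./O.X]-1 (2,1)[.O./.X./.OX]-1
p2 X@[.OO/.X./..X]: (0,0)[XOO/.X./..X]-1* (1,0)[.OO/XX./..X]-1 (1,2)[.OO/.XX/..X]-1 (2,0)[.OO/.X./X.X]-1 (2,1)[.OO/.X./.XX]-1
p3 O@[XOO/.X./..X]: (1,0)[XOO/OX./..X]+1* (1,2)[XOO/.XO/..X]-1 (2,0)[XOO/.X./O.X]-1 (2,1)[XOO/.X./.OX]-1
p4 X@[XOO/OX./..X] terminal -1; root [.O./.X./..X] d6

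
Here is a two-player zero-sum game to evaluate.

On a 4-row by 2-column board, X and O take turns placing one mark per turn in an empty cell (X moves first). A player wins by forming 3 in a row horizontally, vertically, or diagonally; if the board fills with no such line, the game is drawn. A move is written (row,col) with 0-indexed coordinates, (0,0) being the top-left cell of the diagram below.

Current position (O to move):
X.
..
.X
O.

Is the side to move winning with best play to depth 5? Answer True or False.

ply 1, O at X./../.X/O. | (0,1)=+0→XO/../.X/O.*; (1,0)=+0→X./O./.X/O.; (1,1)=+0→X./.O/.X/O.; (2,0)=+0→X./../OX/O.; (3,1)=+0→X./../.X/OO
ply 2, X at XO/../.X/O. | (1,0)=+0→XO/X./.X/O.*; (1,1)=+0→XO/.X/.X/O.; (2,0)=+0→XO/../XX/O.; (3,1)=+0→XO/../.X/OX
ply 3, O at XO/X./.X/O. | (1,1)=-1→XO/XO/.X/O.; (2,0)=+0→XO/X./OX/O.*; (3,1)=-1→XO/X./.X/OO
ply 4, X at XO/X./OX/O. | (1,1)=+0→XO/XX/OX/O.*; (3,1)=+0→XO/X./OX/OX
ply 5, O at XO/XX/OX/O. | (3,1)=+0→XO/XX/OX/OO*
ply 6: XO/XX/OX/OO is terminal +0 (X); from X./../.X/O. depth 5

O winning at [X./../.X/O.]: False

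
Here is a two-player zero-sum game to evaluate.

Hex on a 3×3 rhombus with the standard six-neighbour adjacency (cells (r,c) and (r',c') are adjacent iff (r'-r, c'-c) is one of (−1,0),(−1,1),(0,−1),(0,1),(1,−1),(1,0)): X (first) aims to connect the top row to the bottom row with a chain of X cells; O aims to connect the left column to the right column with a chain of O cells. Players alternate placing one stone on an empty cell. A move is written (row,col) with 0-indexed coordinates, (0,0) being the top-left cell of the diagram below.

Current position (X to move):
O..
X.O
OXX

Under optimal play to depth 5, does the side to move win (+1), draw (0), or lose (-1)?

p1 X@[O../X.O/OXX]: (0,1)[OX./X.O/OXX]-1 (0,2)[O.X/X.O/OXX]-1 (1,1)[O../XXO/OXX]+1*
p2 O@[O../XXO/OXX]: (0,1)[OO./XXO/OXX]-1* (0,2)[O.O/XXO/OXX]-1
p3 X@[OO./XXO/OXX]: (0,2)[OOX/XXO/OXX]+1*
p4 O@[OOX/XXO/OXX] terminal -1; root [O../X.O/OXX] d5

value(O../X.O/OXX, X) = +1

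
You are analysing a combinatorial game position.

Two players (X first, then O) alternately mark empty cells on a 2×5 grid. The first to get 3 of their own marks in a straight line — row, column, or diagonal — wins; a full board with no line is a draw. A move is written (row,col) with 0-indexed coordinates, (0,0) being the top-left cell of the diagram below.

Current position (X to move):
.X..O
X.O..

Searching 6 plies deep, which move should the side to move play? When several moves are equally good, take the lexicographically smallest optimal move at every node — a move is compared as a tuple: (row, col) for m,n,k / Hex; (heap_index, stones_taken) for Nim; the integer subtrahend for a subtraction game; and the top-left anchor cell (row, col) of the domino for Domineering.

X's best at [.X..O/X.O..]: (0,2)

p1 X@[.X..O/X.O..]: (0,0)[XX..O/X.O..]-1 (0,2)[.XX.O/X.O..]+1* (0,3)[.X.XO/X.O..]+0 (1,1)[.X..O/XXO..]+0 (1,3)[.X..O/X.OX.]+0 (1,4)[.X..O/X.O.X]+0
p2 O@[.XX.O/X.O..]: (0,0)[OXX.O/X.O..]-1* (0,3)[.XXOO/X.O..]-1 (1,1)[.XX.O/XOO..]-1 (1,3)[.XX.O/X.OO.]-1 (1,4)[.XX.O/X.O.O]-1
p3 X@[OXX.O/X.O..]: (0,3)[OXXXO/X.O..]+1* (1,1)[OXX.O/XXO..]+0 (1,3)[OXX.O/X.OX.]+0 (1,4)[OXX.O/X.O.X]+0
p4 O@[OXXXO/X.O..] terminal -1; root [.X..O/X.O..] d6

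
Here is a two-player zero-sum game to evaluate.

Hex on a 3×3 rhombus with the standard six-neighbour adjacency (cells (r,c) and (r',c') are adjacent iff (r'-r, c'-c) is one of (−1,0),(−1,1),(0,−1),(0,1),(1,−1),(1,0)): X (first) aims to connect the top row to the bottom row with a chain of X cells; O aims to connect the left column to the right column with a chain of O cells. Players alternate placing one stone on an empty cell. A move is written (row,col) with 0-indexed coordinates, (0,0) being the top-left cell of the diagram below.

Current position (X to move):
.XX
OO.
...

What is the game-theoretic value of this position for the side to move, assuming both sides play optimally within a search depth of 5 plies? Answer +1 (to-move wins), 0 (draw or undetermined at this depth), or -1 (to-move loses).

value(.XX/OO./..., X) = +1

[.XX/OO./...] X move#1: (0,0):-1/XXX/OO./..., (1,2):+1/.XX/OOX/...*, (2,0):-1/.XX/OO./X.., (2,1):-1/.XX/OO./.X., (2,2):-1/.XX/OO./..X
[.XX/OOX/...] O move#2: (0,0):-1/OXX/OOX/...*, (2,0):-1/.XX/OOX/O.., (2,1):-1/.XX/OOX/.O., (2,2):-1/.XX/OOX/..O
[OXX/OOX/...] X move#3: (2,0):+1/OXX/OOX/X..*, (2,1):+1/OXX/OOX/.X., (2,2):+1/OXX/OOX/..X
[OXX/OOX/X..] O move#4: (2,1):-1/OXX/OOX/XO.*, (2,2):-1/OXX/OOX/X.O
[OXX/OOX/XO.] X move#5: (2,2):+1/OXX/OOX/XOX*
[OXX/OOX/XOX] end (terminal -1, O#6); searched .XX/OO./... to 5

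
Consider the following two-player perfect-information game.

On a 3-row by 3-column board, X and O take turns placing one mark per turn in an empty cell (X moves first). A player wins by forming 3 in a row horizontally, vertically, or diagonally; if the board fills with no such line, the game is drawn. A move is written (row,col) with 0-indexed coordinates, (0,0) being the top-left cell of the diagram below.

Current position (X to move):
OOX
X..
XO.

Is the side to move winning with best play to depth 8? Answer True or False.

X winning at [OOX/X../XO.]: True

[OOX/X../XO.] X move#1: (1,1):+1/OOX/XX./XO.*, (1,2):-1/OOX/X.X/XO., (2,2):-1/OOX/X../XOX
[OOX/XX./XO.] end (terminal -1, O#2); searched OOX/X../XO. to 8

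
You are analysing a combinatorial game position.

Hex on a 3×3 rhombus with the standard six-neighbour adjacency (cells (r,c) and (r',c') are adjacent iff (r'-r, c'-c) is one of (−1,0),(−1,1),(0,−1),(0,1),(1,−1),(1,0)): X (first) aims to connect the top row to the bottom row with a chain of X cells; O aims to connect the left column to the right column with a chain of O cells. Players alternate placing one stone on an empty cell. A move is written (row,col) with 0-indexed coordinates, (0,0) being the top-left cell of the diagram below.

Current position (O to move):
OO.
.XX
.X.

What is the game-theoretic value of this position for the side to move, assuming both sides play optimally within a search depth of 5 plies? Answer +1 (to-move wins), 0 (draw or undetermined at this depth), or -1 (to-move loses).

value(OO./.XX/.X., O) = +1

ply 1, O at OO./.XX/.X. | (0,2)=+1→OOO/.XX/.X.*; (1,0)=-1→OO./OXX/.X.; (2,0)=-1→OO./.XX/OX.; (2,2)=-1→OO./.XX/.XO
ply 2: OOO/.XX/.X. is terminal -1 (X); from OO./.XX/.X. depth 5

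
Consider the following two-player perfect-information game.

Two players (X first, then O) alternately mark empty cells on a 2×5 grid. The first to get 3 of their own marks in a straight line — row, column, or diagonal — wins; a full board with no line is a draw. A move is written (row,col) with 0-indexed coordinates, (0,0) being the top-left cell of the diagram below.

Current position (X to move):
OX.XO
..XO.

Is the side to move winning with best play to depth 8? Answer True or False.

X winning at [OX.XO/..XO.]: True

[OX.XO/..XO.] X move#1: (0,2):+1/OXXXO/..XO.*, (1,0):+1/OX.XO/X.XO., (1,1):+1/OX.XO/.XXO., (1,4):+0/OX.XO/..XOX
[OXXXO/..XO.] end (terminal -1, O#2); searched OX.XO/..XO. to 8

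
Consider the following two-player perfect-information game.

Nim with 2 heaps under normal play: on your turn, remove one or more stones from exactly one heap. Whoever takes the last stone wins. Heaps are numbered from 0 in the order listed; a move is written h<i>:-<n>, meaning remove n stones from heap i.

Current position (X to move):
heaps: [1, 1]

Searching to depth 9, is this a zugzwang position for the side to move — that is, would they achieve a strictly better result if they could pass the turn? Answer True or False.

ply 1, X at (1,1) | h0:-1=-1→(0,1)*; h1:-1=-1→(1,0)
ply 2, O at (0,1) | h1:-1=+1→(0,0)*
ply 3: (0,0) is terminal -1 (X); from (1,1) depth 9
pass branch (O moves first from the same position):
  | ply 1, O at (1,1) | h0:-1=-1→(0,1)*; h1:-1=-1→(1,0)
  | ply 2, X at (0,1) | h1:-1=+1→(0,0)*
  | ply 3: (0,0) is terminal -1 (O); from (1,1) depth 9
X moving scores -1; X passing scores +1

zugzwang((1,1), X) = True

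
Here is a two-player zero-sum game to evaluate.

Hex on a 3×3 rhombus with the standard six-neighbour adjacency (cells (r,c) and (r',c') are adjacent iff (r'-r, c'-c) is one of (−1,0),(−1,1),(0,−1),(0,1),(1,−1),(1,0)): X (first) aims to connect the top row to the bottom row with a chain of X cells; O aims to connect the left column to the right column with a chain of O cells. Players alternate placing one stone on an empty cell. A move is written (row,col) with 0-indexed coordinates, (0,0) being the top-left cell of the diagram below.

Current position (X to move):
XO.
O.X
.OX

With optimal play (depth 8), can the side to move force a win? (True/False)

p1 X@[XO./O.X/.OX]: (0,2)[XOX/O.X/.OX]+1* (1,1)[XO./OXX/.OX]-1 (2,0)[XO./O.X/XOX]-1
p2 O@[XOX/O.X/.OX] terminal -1; root [XO./O.X/.OX] d8

X winning at [XO./O.X/.OX]: True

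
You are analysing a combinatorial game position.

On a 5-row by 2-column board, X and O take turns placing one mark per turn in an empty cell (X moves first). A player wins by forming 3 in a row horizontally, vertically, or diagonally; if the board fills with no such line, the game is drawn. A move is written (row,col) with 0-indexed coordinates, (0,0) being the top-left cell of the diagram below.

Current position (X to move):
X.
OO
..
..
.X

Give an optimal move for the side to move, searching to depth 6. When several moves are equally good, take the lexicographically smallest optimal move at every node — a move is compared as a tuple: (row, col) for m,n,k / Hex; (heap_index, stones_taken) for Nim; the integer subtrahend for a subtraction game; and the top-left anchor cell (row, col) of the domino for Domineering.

[X./OO/../../.X] X move#1: (0,1):+0/XX/OO/../../.X*, (2,0):-1/X./OO/X./../.X, (2,1):+0/X./OO/.X/../.X, (3,0):-1/X./OO/../X./.X, (3,1):+0/X./OO/../.X/.X, (4,0):-1/X./OO/../../XX
[XX/OO/../../.X] O move#2: (2,0):+0/XX/OO/O./../.X*, (2,1):+0/XX/OO/.O/../.X, (3,0):+0/XX/OO/../O./.X, (3,1):+0/XX/OO/../.O/.X, (4,0):+0/XX/OO/../../OX
[XX/OO/O./../.X] X move#3: (2,1):-1/XX/OO/OX/../.X, (3,0):+0/XX/OO/O./X./.X*, (3,1):-1/XX/OO/O./.X/.X, (4,0):-1/XX/OO/O./../XX
[XX/OO/O./X./.X] O move#4: (2,1):+0/XX/OO/OO/X./.X*, (3,1):+0/XX/OO/O./XO/.X, (4,0):+0/XX/OO/O./X./OX
[XX/OO/OO/X./.X] X move#5: (3,1):+0/XX/OO/OO/XX/.X*, (4,0):-1/XX/OO/OO/X./XX
[XX/OO/OO/XX/.X] O move#6: (4,0):+0/XX/OO/OO/XX/OX*
[XX/OO/OO/XX/OX] end (terminal +0, X#7); searched X./OO/../../.X to 6

X's best at [X./OO/../../.X]: (0,1)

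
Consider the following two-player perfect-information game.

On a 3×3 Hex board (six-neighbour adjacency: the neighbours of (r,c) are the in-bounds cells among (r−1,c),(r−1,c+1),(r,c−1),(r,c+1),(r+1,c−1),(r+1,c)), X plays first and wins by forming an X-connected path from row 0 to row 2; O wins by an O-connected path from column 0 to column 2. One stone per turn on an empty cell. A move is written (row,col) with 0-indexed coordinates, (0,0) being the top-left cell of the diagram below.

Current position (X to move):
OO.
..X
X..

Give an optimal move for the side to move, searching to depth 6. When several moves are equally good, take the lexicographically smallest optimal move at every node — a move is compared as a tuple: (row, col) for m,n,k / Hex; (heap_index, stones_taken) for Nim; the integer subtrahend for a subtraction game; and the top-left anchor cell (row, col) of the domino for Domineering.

ply 1, X at OO./..X/X.. | (0,2)=+1→OOX/..X/X..*; (1,0)=-1→OO./X.X/X..; (1,1)=-1→OO./.XX/X..; (2,1)=-1→OO./..X/XX.; (2,2)=-1→OO./..X/X.X
ply 2, O at OOX/..X/X.. | (1,0)=-1→OOX/O.X/X..*; (1,1)=-1→OOX/.OX/X..; (2,1)=-1→OOX/..X/XO.; (2,2)=-1→OOX/..X/X.O
ply 3, X at OOX/O.X/X.. | (1,1)=+1→OOX/OXX/X..*; (2,1)=+1→OOX/O.X/XX.; (2,2)=+1→OOX/O.X/X.X
ply 4: OOX/OXX/X.. is terminal -1 (O); from OO./..X/X.. depth 6

X's best at [OO./..X/X..]: (0,2)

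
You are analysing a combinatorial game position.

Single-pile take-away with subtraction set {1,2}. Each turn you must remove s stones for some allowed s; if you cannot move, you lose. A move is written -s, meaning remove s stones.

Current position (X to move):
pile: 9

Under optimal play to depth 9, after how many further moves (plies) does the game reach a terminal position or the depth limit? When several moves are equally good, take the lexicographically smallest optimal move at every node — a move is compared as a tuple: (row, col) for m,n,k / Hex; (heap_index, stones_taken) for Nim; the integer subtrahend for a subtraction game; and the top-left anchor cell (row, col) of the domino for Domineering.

PV length from [9]: 6 plies

ply 1, X at 9 | -1=-1→8*; -2=-1→7
ply 2, O at 8 | -1=-1→7; -2=+1→6*
ply 3, X at 6 | -1=-1→5*; -2=-1→4
ply 4, O at 5 | -1=-1→4; -2=+1→3*
ply 5, X at 3 | -1=-1→2*; -2=-1→1
ply 6, O at 2 | -1=-1→1; -2=+1→0*
ply 7: 0 is terminal -1 (X); from 9 depth 9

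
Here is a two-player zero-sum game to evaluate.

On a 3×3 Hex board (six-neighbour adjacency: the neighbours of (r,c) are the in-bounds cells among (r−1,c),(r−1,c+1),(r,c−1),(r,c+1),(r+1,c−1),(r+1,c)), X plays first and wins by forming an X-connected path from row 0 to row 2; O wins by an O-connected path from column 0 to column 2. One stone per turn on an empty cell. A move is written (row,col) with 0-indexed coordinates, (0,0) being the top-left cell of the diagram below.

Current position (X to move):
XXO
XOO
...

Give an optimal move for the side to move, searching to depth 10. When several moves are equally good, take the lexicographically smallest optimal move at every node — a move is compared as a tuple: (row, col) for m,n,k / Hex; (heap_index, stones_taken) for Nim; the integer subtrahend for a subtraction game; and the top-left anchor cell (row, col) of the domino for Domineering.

[XXO/XOO/...] X move#1: (2,0):+1/XXO/XOO/X..*, (2,1):-1/XXO/XOO/.X., (2,2):-1/XXO/XOO/..X
[XXO/XOO/X..] end (terminal -1, O#2); searched XXO/XOO/... to 10

X's best at [XXO/XOO/...]: (2,0)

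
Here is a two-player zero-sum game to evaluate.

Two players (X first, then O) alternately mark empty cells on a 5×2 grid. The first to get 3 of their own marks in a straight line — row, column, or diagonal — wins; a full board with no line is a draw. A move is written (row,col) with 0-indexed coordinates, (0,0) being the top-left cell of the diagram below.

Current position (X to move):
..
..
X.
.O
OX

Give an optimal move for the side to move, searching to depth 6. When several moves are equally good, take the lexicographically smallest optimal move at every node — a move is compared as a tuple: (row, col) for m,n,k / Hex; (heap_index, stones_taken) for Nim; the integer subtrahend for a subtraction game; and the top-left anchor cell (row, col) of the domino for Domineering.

X's best at [../../X./.O/OX]: (1,0)

ply 1, X at ../../X./.O/OX | (0,0)=+0→X./../X./.O/OX; (0,1)=+0→.X/../X./.O/OX; (1,0)=+1→../X./X./.O/OX*; (1,1)=+0→../.X/X./.O/OX; (2,1)=+0→../../XX/.O/OX; (3,0)=+0→../../X./XO/OX
ply 2, O at ../X./X./.O/OX | (0,0)=-1→O./X./X./.O/OX*; (0,1)=-1→.O/X./X./.O/OX; (1,1)=-1→../XO/X./.O/OX; (2,1)=-1→../X./XO/.O/OX; (3,0)=-1→../X./X./OO/OX
ply 3, X at O./X./X./.O/OX | (0,1)=+0→OX/X./X./.O/OX; (1,1)=+0→O./XX/X./.O/OX; (2,1)=+0→O./X./XX/.O/OX; (3,0)=+1→O./X./X./XO/OX*
ply 4: O./X./X./XO/OX is terminal -1 (O); from ../../X./.O/OX depth 6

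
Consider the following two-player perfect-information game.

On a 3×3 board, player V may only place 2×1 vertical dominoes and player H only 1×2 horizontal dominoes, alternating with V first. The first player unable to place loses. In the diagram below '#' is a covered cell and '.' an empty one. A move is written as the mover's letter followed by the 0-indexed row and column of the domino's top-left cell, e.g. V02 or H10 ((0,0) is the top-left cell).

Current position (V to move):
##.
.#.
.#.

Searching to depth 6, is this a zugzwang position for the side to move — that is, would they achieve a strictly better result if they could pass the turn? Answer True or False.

zugzwang(##./.#./.#., V) = False

p1 V@[##./.#./.#.]: V02[###/.##/.#.]+1* V10[##./##./##.]+1 V12[##./.##/.##]+1
p2 H@[###/.##/.#.] terminal -1; root [##./.#./.#.] d6
suppose V passes — search the same position with H to move:
pass> p1 H@[##./.#./.#.] terminal -1; root [##./.#./.#.] d6
for V: play +1, pass +1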